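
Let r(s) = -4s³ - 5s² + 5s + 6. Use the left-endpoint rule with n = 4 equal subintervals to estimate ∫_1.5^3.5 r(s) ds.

Δs = (3.5 − 1.5)/4 = 0.5.
Left endpoints: 1.5, 2, 2.5, 3.
r(1.5) = -11.25, r(2) = -36, r(2.5) = -75.25, r(3) = -132.
Sum = Δs · [r(1.5) + r(2) + r(2.5) + r(3)].
Sum = -127.25.

-127.25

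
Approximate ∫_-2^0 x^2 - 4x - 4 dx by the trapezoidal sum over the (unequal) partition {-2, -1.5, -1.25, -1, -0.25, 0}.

Subinterval widths: 0.5, 0.25, 0.25, 0.75, 0.25.
f(-2) = 8, f(-1.5) = 4.25, f(-1.25) = 2.5625, f(-1) = 1, f(-0.25) = -2.9375, f(0) = -4.
On each subinterval the trapezoid contributes (Δx_i/2)·[f(x_{i-1}) + f(x_i)].
Sum = 2.765625.

2.765625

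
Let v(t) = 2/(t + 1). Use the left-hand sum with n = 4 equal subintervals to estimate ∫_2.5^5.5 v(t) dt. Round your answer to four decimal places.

Δt = (5.5 − 2.5)/4 = 0.75.
Left endpoints: 2.5, 3.25, 4, 4.75.
v(2.5) = 4/7, v(3.25) = 8/17, v(4) = 0.4, v(4.75) = 8/23.
Sum = Δt · [v(2.5) + v(3.25) + v(4) + v(4.75)].
Sum ≈ 1.3424.

1.3424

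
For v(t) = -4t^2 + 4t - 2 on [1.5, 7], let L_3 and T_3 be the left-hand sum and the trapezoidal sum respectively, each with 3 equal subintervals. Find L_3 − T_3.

151.25

L_3 ≈ -231.40741.
T_3 ≈ -382.65741.
L_3 − T_3 = 151.25.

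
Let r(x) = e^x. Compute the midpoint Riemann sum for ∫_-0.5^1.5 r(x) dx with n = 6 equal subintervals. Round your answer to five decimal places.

Δx = (1.5 − (-0.5))/6 = 1/3.
Midpoints: -1/3, 0, 1/3, 2/3, 1, 4/3.
r(-1/3) ≈ 0.71653, r(0) ≈ 1.00000, r(1/3) ≈ 1.39561, r(2/3) ≈ 1.94773, r(1) ≈ 2.71828, r(4/3) ≈ 3.79367.
Sum = Δx · [r(-1/3) + r(0) + r(1/3) + ...].
Sum ≈ 3.85728.

3.85728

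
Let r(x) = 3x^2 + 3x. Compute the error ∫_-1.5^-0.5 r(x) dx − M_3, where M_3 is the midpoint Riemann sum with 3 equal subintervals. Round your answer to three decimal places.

Exact integral: ∫_-1.5^-0.5 r(x) dx = 0.25.
M_3 ≈ 0.22222.
Error ≈ 0.25 − 0.22222 ≈ 0.028.

0.028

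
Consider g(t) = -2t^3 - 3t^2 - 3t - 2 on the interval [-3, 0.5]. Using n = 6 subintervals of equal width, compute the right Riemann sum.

9.1328125

Δt = (0.5 − (-3))/6 = 7/12.
Right endpoints: -29/12, -11/6, -1.25, -2/3, -1/12, 0.5.
g(-29/12) = 13787/864, g(-11/6) = 155/27, g(-1.25) = 0.96875, g(-2/3) = -20/27, g(-1/12) = -1529/864, g(0.5) = -4.5.
Sum = Δt · [g(-29/12) + g(-11/6) + g(-1.25) + ...].
Sum = 9.1328125.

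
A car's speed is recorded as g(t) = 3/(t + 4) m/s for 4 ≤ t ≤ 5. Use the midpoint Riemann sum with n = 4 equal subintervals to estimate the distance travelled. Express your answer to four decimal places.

Δt = (5 − 4)/4 = 0.25.
Midpoints: 4.125, 4.375, 4.625, 4.875.
g(4.125) = 24/65, g(4.375) = 24/67, g(4.625) = 8/23, g(4.875) = 24/71.
Sum = Δt · [g(4.125) + g(4.375) + g(4.625) + g(4.875)].
Sum ≈ 0.3533.

0.3533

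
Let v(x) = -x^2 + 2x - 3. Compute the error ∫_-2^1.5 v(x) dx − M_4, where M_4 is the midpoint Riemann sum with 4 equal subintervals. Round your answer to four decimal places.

-0.2233

Exact integral: ∫_-2^1.5 v(x) dx ≈ -16.041667.
M_4 ≈ -15.818359.
Error ≈ -16.041667 − (-15.818359) ≈ -0.2233.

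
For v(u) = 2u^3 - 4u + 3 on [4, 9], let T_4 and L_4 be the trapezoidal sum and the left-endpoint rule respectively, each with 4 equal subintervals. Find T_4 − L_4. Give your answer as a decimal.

T_4 = 3088.28125.
L_4 = 2269.53125.
T_4 − L_4 = 818.75.

818.75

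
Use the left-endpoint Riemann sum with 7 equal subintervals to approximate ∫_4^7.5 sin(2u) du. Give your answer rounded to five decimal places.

0.36583

Δu = (7.5 − 4)/7 = 0.5.
Left endpoints: 4, 4.5, 5, 5.5, 6, 6.5, 7.
f(4) ≈ 0.98936, f(4.5) ≈ 0.41212, f(5) ≈ -0.54402, f(5.5) ≈ -0.99999, f(6) ≈ -0.53657, f(6.5) ≈ 0.42017, f(7) ≈ 0.99061.
Sum = Δu · [f(4) + f(4.5) + f(5) + ...].
Sum ≈ 0.36583.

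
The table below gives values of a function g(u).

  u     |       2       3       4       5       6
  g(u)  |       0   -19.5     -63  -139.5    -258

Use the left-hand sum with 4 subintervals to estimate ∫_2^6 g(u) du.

-222

Δu = 1.
Sum = 1·[0 + (-19.5) + (-63) + (-139.5)] = -222.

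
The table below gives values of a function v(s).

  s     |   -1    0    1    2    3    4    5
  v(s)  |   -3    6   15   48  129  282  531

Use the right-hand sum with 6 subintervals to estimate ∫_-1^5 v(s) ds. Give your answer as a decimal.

1011

Δs = 1.
Sum = 1·[6 + 15 + 48 + 129 + 282 + 531] = 1011.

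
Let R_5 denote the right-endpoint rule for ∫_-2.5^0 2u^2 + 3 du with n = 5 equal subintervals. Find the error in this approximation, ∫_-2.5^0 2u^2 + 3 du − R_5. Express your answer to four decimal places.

2.9167

Exact integral: ∫_-2.5^0 f(u) du ≈ 17.916667.
R_5 = 15.
Error ≈ 17.916667 − 15 ≈ 2.9167.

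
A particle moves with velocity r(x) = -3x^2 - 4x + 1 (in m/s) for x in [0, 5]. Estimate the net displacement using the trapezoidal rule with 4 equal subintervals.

Δx = (5 − 0)/4 = 1.25.
r(0) = 1, r(1.25) = -8.6875, r(2.5) = -27.75, r(3.75) = -56.1875, r(5) = -94.
T_4 = (Δx/2)·[r(x_0) + 2r(x_1) + 2r(x_2) + 2r(x_3) + r(x_4)].
Sum = -173.90625.

-173.90625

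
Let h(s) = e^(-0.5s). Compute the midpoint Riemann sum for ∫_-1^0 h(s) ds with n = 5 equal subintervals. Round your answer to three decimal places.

1.297

Δs = (0 − (-1))/5 = 0.2.
Midpoints: -0.9, -0.7, -0.5, -0.3, -0.1.
h(-0.9) ≈ 1.568, h(-0.7) ≈ 1.419, h(-0.5) ≈ 1.284, h(-0.3) ≈ 1.162, h(-0.1) ≈ 1.051.
Sum = Δs · [h(-0.9) + h(-0.7) + h(-0.5) + h(-0.3) + h(-0.1)].
Sum ≈ 1.297.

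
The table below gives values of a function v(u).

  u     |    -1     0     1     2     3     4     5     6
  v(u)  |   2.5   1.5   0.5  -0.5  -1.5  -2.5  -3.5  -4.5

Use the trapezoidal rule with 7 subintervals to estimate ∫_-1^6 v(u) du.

-7

Δu = 1.
T_7 = (1/2)·[2.5 + 2·1.5 + 2·0.5 + 2·(-0.5) + 2·(-1.5) + 2·(-2.5) + 2·(-3.5) + (-4.5)] = -7.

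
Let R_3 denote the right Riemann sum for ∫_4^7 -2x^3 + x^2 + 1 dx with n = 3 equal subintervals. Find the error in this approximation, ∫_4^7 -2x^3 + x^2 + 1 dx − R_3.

Exact integral: ∫_4^7 f(x) dx = -976.5.
R_3 = -1255.
Error = -976.5 − (-1255) = 278.5.

278.5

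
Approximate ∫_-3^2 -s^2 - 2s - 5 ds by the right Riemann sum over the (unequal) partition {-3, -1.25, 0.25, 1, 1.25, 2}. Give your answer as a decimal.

-33.46875

Subinterval widths: 1.75, 1.5, 0.75, 0.25, 0.75.
Right endpoints: -1.25, 0.25, 1, 1.25, 2.
f(-1.25) = -4.0625, f(0.25) = -5.5625, f(1) = -8, f(1.25) = -9.0625, f(2) = -13.
Sum = Σ Δs_i · f(s_i).
Sum = -33.46875.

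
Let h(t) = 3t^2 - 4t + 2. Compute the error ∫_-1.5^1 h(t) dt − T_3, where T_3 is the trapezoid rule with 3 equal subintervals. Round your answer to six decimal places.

Exact integral: ∫_-1.5^1 h(t) dt = 11.875.
T_3 ≈ 12.74305556.
Error ≈ 11.875 − 12.74305556 ≈ -0.868056.

-0.868056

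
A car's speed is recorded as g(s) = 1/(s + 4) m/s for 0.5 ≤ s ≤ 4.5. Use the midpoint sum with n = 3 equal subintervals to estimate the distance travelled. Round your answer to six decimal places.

Δs = (4.5 − 0.5)/3 = 4/3.
Midpoints: 7/6, 2.5, 23/6.
g(7/6) = 6/31, g(2.5) = 2/13, g(23/6) = 6/47.
Sum = Δs · [g(7/6) + g(2.5) + g(23/6)].
Sum ≈ 0.633405.

0.633405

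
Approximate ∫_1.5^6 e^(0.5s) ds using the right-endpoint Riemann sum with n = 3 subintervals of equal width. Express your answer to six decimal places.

Δs = (6 − 1.5)/3 = 1.5.
Right endpoints: 3, 4.5, 6.
f(3) ≈ 4.481689, f(4.5) ≈ 9.487736, f(6) ≈ 20.085537.
Sum = Δs · [f(3) + f(4.5) + f(6)].
Sum ≈ 51.082443.

51.082443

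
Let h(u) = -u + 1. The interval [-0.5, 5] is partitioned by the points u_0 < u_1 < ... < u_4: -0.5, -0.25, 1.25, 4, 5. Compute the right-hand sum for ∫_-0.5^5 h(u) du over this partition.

-12.3125

Subinterval widths: 0.25, 1.5, 2.75, 1.
Right endpoints: -0.25, 1.25, 4, 5.
h(-0.25) = 1.25, h(1.25) = -0.25, h(4) = -3, h(5) = -4.
Sum = Σ Δu_i · h(u_i).
Sum = -12.3125.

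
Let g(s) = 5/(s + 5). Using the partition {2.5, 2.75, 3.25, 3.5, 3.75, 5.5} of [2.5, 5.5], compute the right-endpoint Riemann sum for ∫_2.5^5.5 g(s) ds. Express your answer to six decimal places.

1.587570

Subinterval widths: 0.25, 0.5, 0.25, 0.25, 1.75.
Right endpoints: 2.75, 3.25, 3.5, 3.75, 5.5.
g(2.75) = 20/31, g(3.25) = 20/33, g(3.5) = 10/17, g(3.75) = 4/7, g(5.5) = 10/21.
Sum = Σ Δs_i · g(s_i).
Sum ≈ 1.587570.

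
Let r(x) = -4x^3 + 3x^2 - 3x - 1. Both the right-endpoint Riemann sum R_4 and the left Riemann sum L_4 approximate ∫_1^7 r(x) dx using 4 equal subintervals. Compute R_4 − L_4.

-1863

R_4 = -3168.75.
L_4 = -1305.75.
R_4 − L_4 = -1863.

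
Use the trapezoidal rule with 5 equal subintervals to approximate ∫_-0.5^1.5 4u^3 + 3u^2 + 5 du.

18.98

Δu = (1.5 − (-0.5))/5 = 0.4.
f(-0.5) = 5.25, f(-0.1) = 5.026, f(0.3) = 5.378, f(0.7) = 7.842, f(1.1) = 13.954, f(1.5) = 25.25.
T_5 = (Δu/2)·[f(u_0) + 2f(u_1) + ... + 2f(u_{4}) + f(u_5)].
Sum = 18.98.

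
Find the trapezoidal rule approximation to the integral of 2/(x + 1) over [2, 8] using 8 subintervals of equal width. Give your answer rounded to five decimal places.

2.20642

Δx = (8 − 2)/8 = 0.75.
f(2) = 2/3, f(2.75) = 8/15, f(3.5) = 4/9, f(4.25) = 8/21, f(5) = 1/3, f(5.75) = 8/27, f(6.5) = 4/15, f(7.25) = 8/33, f(8) = 2/9.
T_8 = (Δx/2)·[f(x_0) + 2f(x_1) + ... + 2f(x_{7}) + f(x_8)].
Sum ≈ 2.20642.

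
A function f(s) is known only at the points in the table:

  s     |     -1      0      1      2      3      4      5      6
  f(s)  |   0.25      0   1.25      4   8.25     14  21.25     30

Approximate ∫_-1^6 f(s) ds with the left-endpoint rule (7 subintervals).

49

Δs = 1.
Sum = 1·[0.25 + 0 + 1.25 + 4 + 8.25 + 14 + 21.25] = 49.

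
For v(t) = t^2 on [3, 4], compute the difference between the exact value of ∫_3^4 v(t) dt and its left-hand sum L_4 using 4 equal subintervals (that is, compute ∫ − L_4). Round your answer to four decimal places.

0.8646

Exact integral: ∫_3^4 v(t) dt ≈ 12.333333.
L_4 = 11.46875.
Error ≈ 12.333333 − 11.46875 ≈ 0.8646.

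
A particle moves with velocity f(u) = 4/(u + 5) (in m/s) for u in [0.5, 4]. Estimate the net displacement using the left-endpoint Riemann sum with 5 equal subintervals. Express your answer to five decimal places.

Δu = (4 − 0.5)/5 = 0.7.
Left endpoints: 0.5, 1.2, 1.9, 2.6, 3.3.
f(0.5) = 8/11, f(1.2) = 20/31, f(1.9) = 40/69, f(2.6) = 10/19, f(3.3) = 40/83.
Sum = Δu · [f(0.5) + f(1.2) + f(1.9) + f(2.6) + f(3.3)].
Sum ≈ 2.07227.

2.07227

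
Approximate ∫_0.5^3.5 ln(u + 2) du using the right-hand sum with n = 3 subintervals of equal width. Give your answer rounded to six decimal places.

Δu = (3.5 − 0.5)/3 = 1.
Right endpoints: 1.5, 2.5, 3.5.
f(1.5) ≈ 1.252763, f(2.5) ≈ 1.504077, f(3.5) ≈ 1.704748.
Sum = Δu · [f(1.5) + f(2.5) + f(3.5)].
Sum ≈ 4.461588.

4.461588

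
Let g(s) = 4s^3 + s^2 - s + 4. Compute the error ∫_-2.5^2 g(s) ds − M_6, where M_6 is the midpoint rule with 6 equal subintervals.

-0.421875

Exact integral: ∫_-2.5^2 g(s) ds = 3.9375.
M_6 = 4.359375.
Error = 3.9375 − 4.359375 = -0.421875.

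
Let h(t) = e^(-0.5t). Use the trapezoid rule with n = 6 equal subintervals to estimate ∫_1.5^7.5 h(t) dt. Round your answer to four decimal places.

0.9163

Δt = (7.5 − 1.5)/6 = 1.
h(1.5) ≈ 0.4724, h(2.5) ≈ 0.2865, h(3.5) ≈ 0.1738, h(4.5) ≈ 0.1054, h(5.5) ≈ 0.0639, h(6.5) ≈ 0.0388, h(7.5) ≈ 0.0235.
T_6 = (Δt/2)·[h(t_0) + 2h(t_1) + ... + 2h(t_{5}) + h(t_6)].
Sum ≈ 0.9163.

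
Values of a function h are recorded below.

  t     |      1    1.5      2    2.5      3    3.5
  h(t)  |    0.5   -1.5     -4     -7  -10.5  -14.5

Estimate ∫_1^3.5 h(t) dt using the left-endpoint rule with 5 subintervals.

Δt = 0.5.
Sum = 0.5·[0.5 + (-1.5) + (-4) + (-7) + (-10.5)] = -11.25.

-11.25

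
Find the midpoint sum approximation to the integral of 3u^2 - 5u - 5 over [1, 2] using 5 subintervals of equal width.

-5.51

Δu = (2 − 1)/5 = 0.2.
Midpoints: 1.1, 1.3, 1.5, 1.7, 1.9.
f(1.1) = -6.87, f(1.3) = -6.43, f(1.5) = -5.75, f(1.7) = -4.83, f(1.9) = -3.67.
Sum = Δu · [f(1.1) + f(1.3) + f(1.5) + f(1.7) + f(1.9)].
Sum = -5.51.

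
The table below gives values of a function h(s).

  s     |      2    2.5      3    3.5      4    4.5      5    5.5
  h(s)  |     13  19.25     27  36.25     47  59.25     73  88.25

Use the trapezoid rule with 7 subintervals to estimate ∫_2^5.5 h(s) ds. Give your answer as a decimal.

Δs = 0.5.
T_7 = (0.5/2)·[13 + 2·19.25 + 2·27 + 2·36.25 + 2·47 + 2·59.25 + 2·73 + 88.25] = 156.1875.

156.1875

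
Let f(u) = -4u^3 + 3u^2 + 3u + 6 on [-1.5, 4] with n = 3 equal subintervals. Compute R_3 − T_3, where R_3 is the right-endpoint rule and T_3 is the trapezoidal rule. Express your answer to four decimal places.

-194.1042

R_3 ≈ -361.013889.
T_3 ≈ -166.909722.
R_3 − T_3 ≈ -194.1042.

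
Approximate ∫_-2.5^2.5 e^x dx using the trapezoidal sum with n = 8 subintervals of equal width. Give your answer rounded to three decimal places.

12.492

Δx = (2.5 − (-2.5))/8 = 0.625.
f(-2.5) ≈ 0.082, f(-1.875) ≈ 0.153, f(-1.25) ≈ 0.287, f(-0.625) ≈ 0.535, f(0) ≈ 1.000, f(0.625) ≈ 1.868, f(1.25) ≈ 3.490, f(1.875) ≈ 6.521, f(2.5) ≈ 12.182.
T_8 = (Δx/2)·[f(x_0) + 2f(x_1) + ... + 2f(x_{7}) + f(x_8)].
Sum ≈ 12.492.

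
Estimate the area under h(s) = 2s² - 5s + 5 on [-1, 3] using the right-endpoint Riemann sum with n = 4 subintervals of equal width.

18

Δs = (3 − (-1))/4 = 1.
Right endpoints: 0, 1, 2, 3.
h(0) = 5, h(1) = 2, h(2) = 3, h(3) = 8.
Sum = Δs · [h(0) + h(1) + h(2) + h(3)].
Sum = 18.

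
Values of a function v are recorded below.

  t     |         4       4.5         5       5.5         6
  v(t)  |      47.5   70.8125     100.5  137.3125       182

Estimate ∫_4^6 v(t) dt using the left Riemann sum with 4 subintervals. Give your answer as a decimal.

Δt = 0.5.
Sum = 0.5·[47.5 + 70.8125 + 100.5 + 137.3125] = 178.0625.

178.0625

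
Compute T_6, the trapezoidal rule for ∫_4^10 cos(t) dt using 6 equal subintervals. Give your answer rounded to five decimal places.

Δt = (10 − 4)/6 = 1.
f(4) ≈ -0.65364, f(5) ≈ 0.28366, f(6) ≈ 0.96017, f(7) ≈ 0.75390, f(8) ≈ -0.14550, f(9) ≈ -0.91113, f(10) ≈ -0.83907.
T_6 = (Δt/2)·[f(t_0) + 2f(t_1) + ... + 2f(t_{5}) + f(t_6)].
Sum ≈ 0.19475.

0.19475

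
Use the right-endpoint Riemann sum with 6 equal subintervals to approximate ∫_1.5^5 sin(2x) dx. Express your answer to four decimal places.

-0.2665

Δx = (5 − 1.5)/6 = 7/12.
Right endpoints: 25/12, 8/3, 3.25, 23/6, 53/12, 5.
f(25/12) ≈ -0.8548, f(8/3) ≈ -0.8133, f(3.25) ≈ 0.2151, f(23/6) ≈ 0.9825, f(53/12) ≈ 0.5576, f(5) ≈ -0.5440.
Sum = Δx · [f(25/12) + f(8/3) + f(3.25) + ...].
Sum ≈ -0.2665.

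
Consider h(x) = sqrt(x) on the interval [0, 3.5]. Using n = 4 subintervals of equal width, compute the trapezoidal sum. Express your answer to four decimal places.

Δx = (3.5 − 0)/4 = 0.875.
h(0) ≈ 0.0000, h(0.875) ≈ 0.9354, h(1.75) ≈ 1.3229, h(2.625) ≈ 1.6202, h(3.5) ≈ 1.8708.
T_4 = (Δx/2)·[h(x_0) + 2h(x_1) + 2h(x_2) + 2h(x_3) + h(x_4)].
Sum ≈ 4.2122.

4.2122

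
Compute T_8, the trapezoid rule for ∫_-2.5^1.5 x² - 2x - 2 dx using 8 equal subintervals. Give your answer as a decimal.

2.5

Δx = (1.5 − (-2.5))/8 = 0.5.
f(-2.5) = 9.25, f(-2) = 6, f(-1.5) = 3.25, f(-1) = 1, f(-0.5) = -0.75, f(0) = -2, f(0.5) = -2.75, f(1) = -3, f(1.5) = -2.75.
T_8 = (Δx/2)·[f(x_0) + 2f(x_1) + ... + 2f(x_{7}) + f(x_8)].
Sum = 2.5.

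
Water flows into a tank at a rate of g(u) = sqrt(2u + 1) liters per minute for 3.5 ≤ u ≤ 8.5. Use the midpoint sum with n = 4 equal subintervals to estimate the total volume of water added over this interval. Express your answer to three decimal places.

Δu = (8.5 − 3.5)/4 = 1.25.
Midpoints: 4.125, 5.375, 6.625, 7.875.
g(4.125) ≈ 3.041, g(5.375) ≈ 3.428, g(6.625) ≈ 3.775, g(7.875) ≈ 4.093.
Sum = Δu · [g(4.125) + g(5.375) + g(6.625) + g(7.875)].
Sum ≈ 17.921.

17.921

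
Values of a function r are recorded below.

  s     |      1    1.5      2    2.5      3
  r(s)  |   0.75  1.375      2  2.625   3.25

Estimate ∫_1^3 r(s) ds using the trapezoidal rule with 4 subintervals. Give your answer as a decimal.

4

Δs = 0.5.
T_4 = (0.5/2)·[0.75 + 2·1.375 + 2·2 + 2·2.625 + 3.25] = 4.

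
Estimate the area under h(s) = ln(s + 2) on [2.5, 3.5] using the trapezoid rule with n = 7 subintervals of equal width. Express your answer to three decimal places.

Δs = (3.5 − 2.5)/7 = 1/7.
h(2.5) ≈ 1.504, h(37/14) ≈ 1.535, h(39/14) ≈ 1.566, h(41/14) ≈ 1.595, h(43/14) ≈ 1.624, h(45/14) ≈ 1.651, h(47/14) ≈ 1.678, h(3.5) ≈ 1.705.
T_7 = (Δs/2)·[h(s_0) + 2h(s_1) + ... + 2h(s_{6}) + h(s_7)].
Sum ≈ 1.608.

1.608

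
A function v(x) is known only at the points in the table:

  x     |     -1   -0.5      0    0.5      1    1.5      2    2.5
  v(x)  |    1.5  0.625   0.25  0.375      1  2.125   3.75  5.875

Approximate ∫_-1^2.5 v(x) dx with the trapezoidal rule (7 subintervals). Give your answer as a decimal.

5.90625

Δx = 0.5.
T_7 = (0.5/2)·[1.5 + 2·0.625 + 2·0.25 + 2·0.375 + 2·1 + 2·2.125 + 2·3.75 + 5.875] = 5.90625.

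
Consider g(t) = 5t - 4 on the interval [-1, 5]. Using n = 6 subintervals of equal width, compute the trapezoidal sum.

36

Δt = (5 − (-1))/6 = 1.
g(-1) = -9, g(0) = -4, g(1) = 1, g(2) = 6, g(3) = 11, g(4) = 16, g(5) = 21.
T_6 = (Δt/2)·[g(t_0) + 2g(t_1) + ... + 2g(t_{5}) + g(t_6)].
Sum = 36.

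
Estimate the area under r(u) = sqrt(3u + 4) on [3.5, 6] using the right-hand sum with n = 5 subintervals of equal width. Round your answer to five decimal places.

Δu = (6 − 3.5)/5 = 0.5.
Right endpoints: 4, 4.5, 5, 5.5, 6.
r(4) ≈ 4.00000, r(4.5) ≈ 4.18330, r(5) ≈ 4.35890, r(5.5) ≈ 4.52769, r(6) ≈ 4.69042.
Sum = Δu · [r(4) + r(4.5) + r(5) + r(5.5) + r(6)].
Sum ≈ 10.88015.

10.88015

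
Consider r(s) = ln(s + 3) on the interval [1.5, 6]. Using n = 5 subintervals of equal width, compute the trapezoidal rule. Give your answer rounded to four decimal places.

8.4992

Δs = (6 − 1.5)/5 = 0.9.
r(1.5) ≈ 1.5041, r(2.4) ≈ 1.6864, r(3.3) ≈ 1.8405, r(4.2) ≈ 1.9741, r(5.1) ≈ 2.0919, r(6) ≈ 2.1972.
T_5 = (Δs/2)·[r(s_0) + 2r(s_1) + ... + 2r(s_{4}) + r(s_5)].
Sum ≈ 8.4992.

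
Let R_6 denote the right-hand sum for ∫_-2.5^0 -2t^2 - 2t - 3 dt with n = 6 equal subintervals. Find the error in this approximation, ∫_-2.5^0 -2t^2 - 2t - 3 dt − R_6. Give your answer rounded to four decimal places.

-1.4178

Exact integral: ∫_-2.5^0 f(t) dt ≈ -11.666667.
R_6 ≈ -10.248843.
Error ≈ -11.666667 − (-10.248843) ≈ -1.4178.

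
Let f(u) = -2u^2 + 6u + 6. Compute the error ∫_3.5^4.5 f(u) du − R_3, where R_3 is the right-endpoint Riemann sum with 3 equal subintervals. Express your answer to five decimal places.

Exact integral: ∫_3.5^4.5 f(u) du ≈ -2.1666667.
R_3 ≈ -3.8703704.
Error ≈ -2.1666667 − (-3.8703704) ≈ 1.70370.

1.70370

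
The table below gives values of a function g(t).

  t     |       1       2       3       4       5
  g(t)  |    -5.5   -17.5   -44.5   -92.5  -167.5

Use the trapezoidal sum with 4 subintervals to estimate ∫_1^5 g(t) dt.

-241

Δt = 1.
T_4 = (1/2)·[(-5.5) + 2·(-17.5) + 2·(-44.5) + 2·(-92.5) + (-167.5)] = -241.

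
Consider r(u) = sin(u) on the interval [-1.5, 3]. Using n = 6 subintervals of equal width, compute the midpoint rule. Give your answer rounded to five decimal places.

Δu = (3 − (-1.5))/6 = 0.75.
Midpoints: -1.125, -0.375, 0.375, 1.125, 1.875, 2.625.
r(-1.125) ≈ -0.90227, r(-0.375) ≈ -0.36627, r(0.375) ≈ 0.36627, r(1.125) ≈ 0.90227, r(1.875) ≈ 0.95409, r(2.625) ≈ 0.49392.
Sum = Δu · [r(-1.125) + r(-0.375) + r(0.375) + ...].
Sum ≈ 1.08600.

1.08600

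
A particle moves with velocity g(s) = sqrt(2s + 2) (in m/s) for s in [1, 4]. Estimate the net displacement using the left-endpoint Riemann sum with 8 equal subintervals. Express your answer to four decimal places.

7.6542

Δs = (4 − 1)/8 = 0.375.
Left endpoints: 1, 1.375, 1.75, 2.125, 2.5, 2.875, 3.25, 3.625.
g(1) ≈ 2.0000, g(1.375) ≈ 2.1794, g(1.75) ≈ 2.3452, g(2.125) ≈ 2.5000, g(2.5) ≈ 2.6458, g(2.875) ≈ 2.7839, g(3.25) ≈ 2.9155, g(3.625) ≈ 3.0414.
Sum = Δs · [g(1) + g(1.375) + g(1.75) + ...].
Sum ≈ 7.6542.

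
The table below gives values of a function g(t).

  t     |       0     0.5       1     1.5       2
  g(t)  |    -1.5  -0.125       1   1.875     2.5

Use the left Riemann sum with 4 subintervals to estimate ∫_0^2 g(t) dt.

0.625

Δt = 0.5.
Sum = 0.5·[(-1.5) + (-0.125) + 1 + 1.875] = 0.625.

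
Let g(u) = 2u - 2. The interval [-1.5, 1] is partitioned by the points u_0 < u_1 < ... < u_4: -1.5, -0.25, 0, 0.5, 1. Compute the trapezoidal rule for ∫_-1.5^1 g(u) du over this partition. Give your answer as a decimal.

Subinterval widths: 1.25, 0.25, 0.5, 0.5.
g(-1.5) = -5, g(-0.25) = -2.5, g(0) = -2, g(0.5) = -1, g(1) = 0.
On each subinterval the trapezoid contributes (Δu_i/2)·[g(u_{i-1}) + g(u_i)].
Sum = -6.25.

-6.25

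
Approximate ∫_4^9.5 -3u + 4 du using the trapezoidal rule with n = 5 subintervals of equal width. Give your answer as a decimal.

Δu = (9.5 − 4)/5 = 1.1.
f(4) = -8, f(5.1) = -11.3, f(6.2) = -14.6, f(7.3) = -17.9, f(8.4) = -21.2, f(9.5) = -24.5.
T_5 = (Δu/2)·[f(u_0) + 2f(u_1) + ... + 2f(u_{4}) + f(u_5)].
Sum = -89.375.

-89.375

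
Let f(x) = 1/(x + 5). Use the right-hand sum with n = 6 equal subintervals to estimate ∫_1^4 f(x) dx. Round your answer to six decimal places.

0.391897

Δx = (4 − 1)/6 = 0.5.
Right endpoints: 1.5, 2, 2.5, 3, 3.5, 4.
f(1.5) = 2/13, f(2) = 1/7, f(2.5) = 2/15, f(3) = 0.125, f(3.5) = 2/17, f(4) = 1/9.
Sum = Δx · [f(1.5) + f(2) + f(2.5) + ...].
Sum ≈ 0.391897.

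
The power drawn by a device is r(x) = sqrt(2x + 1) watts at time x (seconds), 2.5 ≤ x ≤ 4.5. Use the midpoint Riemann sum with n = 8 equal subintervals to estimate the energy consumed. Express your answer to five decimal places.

5.64219

Δx = (4.5 − 2.5)/8 = 0.25.
Midpoints: 2.625, 2.875, 3.125, 3.375, 3.625, 3.875, 4.125, 4.375.
r(2.625) ≈ 2.50000, r(2.875) ≈ 2.59808, r(3.125) ≈ 2.69258, r(3.375) ≈ 2.78388, r(3.625) ≈ 2.87228, r(3.875) ≈ 2.95804, r(4.125) ≈ 3.04138, r(4.375) ≈ 3.12250.
Sum = Δx · [r(2.625) + r(2.875) + r(3.125) + ...].
Sum ≈ 5.64219.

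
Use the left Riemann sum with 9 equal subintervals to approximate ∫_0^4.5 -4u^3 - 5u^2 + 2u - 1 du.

-438

Δu = (4.5 − 0)/9 = 0.5.
Left endpoints: 0, 0.5, 1, 1.5, 2, 2.5, 3, 3.5, 4.
f(0) = -1, f(0.5) = -1.75, f(1) = -8, f(1.5) = -22.75, f(2) = -49, f(2.5) = -89.75, f(3) = -148, f(3.5) = -226.75, f(4) = -329.
Sum = Δu · [f(0) + f(0.5) + f(1) + ...].
Sum = -438.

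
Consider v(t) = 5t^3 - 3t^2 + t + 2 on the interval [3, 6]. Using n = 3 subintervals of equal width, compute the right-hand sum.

1815

Δt = (6 − 3)/3 = 1.
Right endpoints: 4, 5, 6.
v(4) = 278, v(5) = 557, v(6) = 980.
Sum = Δt · [v(4) + v(5) + v(6)].
Sum = 1815.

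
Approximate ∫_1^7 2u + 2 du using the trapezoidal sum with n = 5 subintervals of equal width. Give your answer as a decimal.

60

Δu = (7 − 1)/5 = 1.2.
f(1) = 4, f(2.2) = 6.4, f(3.4) = 8.8, f(4.6) = 11.2, f(5.8) = 13.6, f(7) = 16.
T_5 = (Δu/2)·[f(u_0) + 2f(u_1) + ... + 2f(u_{4}) + f(u_5)].
Sum = 60.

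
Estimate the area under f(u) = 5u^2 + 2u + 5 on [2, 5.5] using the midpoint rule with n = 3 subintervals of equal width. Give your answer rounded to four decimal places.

305.7234

Δu = (5.5 − 2)/3 = 7/6.
Midpoints: 31/12, 3.75, 59/12.
f(31/12) = 6269/144, f(3.75) = 82.8125, f(59/12) = 19541/144.
Sum = Δu · [f(31/12) + f(3.75) + f(59/12)].
Sum ≈ 305.7234.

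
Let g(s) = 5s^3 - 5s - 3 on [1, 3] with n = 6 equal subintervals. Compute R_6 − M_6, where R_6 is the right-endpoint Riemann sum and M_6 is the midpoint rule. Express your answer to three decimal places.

R_6 ≈ 95.11111.
M_6 ≈ 73.44444.
R_6 − M_6 ≈ 21.667.

21.667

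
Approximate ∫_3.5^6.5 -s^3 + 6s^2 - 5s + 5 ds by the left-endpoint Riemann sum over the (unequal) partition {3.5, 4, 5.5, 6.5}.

Subinterval widths: 0.5, 1.5, 1.
Left endpoints: 3.5, 4, 5.5.
f(3.5) = 18.125, f(4) = 17, f(5.5) = -7.375.
Sum = Σ Δs_i · f(s_i).
Sum = 27.1875.

27.1875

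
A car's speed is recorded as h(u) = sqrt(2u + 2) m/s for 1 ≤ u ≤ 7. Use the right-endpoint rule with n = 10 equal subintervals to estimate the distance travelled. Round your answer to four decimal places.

Δu = (7 − 1)/10 = 0.6.
Right endpoints: 1.6, 2.2, 2.8, 3.4, 4, 4.6, 5.2, 5.8, 6.4, 7.
h(1.6) ≈ 2.2804, h(2.2) ≈ 2.5298, h(2.8) ≈ 2.7568, h(3.4) ≈ 2.9665, h(4) ≈ 3.1623, h(4.6) ≈ 3.3466, h(5.2) ≈ 3.5214, h(5.8) ≈ 3.6878, h(6.4) ≈ 3.8471, h(7) ≈ 4.0000.
Sum = Δu · [h(1.6) + h(2.2) + h(2.8) + ...].
Sum ≈ 19.2592.

19.2592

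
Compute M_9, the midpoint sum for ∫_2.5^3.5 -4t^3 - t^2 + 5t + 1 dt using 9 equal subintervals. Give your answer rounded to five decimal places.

-104.04527

Δt = (3.5 − 2.5)/9 = 1/9.
Midpoints: 23/9, 8/3, 25/9, 26/9, 3, 28/9, 29/9, 10/3, 31/9.
f(23/9) = -43385/729, f(8/3) = -1853/27, f(25/9) = -57271/729, f(26/9) = -65129/729, f(3) = -101, f(28/9) = -82795/729, f(29/9) = -92651/729, f(10/3) = -3823/27, f(31/9) = -114529/729.
Sum = Δt · [f(23/9) + f(8/3) + f(25/9) + ...].
Sum ≈ -104.04527.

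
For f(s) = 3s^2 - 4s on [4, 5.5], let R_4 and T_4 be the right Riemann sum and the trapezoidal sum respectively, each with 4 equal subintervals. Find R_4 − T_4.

6.890625

R_4 = 80.87109375.
T_4 = 73.98046875.
R_4 − T_4 = 6.890625.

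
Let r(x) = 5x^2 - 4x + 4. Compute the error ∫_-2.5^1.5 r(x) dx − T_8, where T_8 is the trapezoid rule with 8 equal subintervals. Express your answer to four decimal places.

-0.8333

Exact integral: ∫_-2.5^1.5 r(x) dx ≈ 55.666667.
T_8 = 56.5.
Error ≈ 55.666667 − 56.5 ≈ -0.8333.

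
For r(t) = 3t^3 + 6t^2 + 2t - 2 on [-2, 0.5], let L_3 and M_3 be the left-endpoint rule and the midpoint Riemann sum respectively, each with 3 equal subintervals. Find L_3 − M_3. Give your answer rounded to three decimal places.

L_3 ≈ -7.53472.
M_3 ≈ -4.34462.
L_3 − M_3 ≈ -3.190.

-3.190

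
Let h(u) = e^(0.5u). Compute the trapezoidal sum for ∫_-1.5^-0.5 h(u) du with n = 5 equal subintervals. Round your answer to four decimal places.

0.6134

Δu = (-0.5 − (-1.5))/5 = 0.2.
h(-1.5) ≈ 0.4724, h(-1.3) ≈ 0.5220, h(-1.1) ≈ 0.5769, h(-0.9) ≈ 0.6376, h(-0.7) ≈ 0.7047, h(-0.5) ≈ 0.7788.
T_5 = (Δu/2)·[h(u_0) + 2h(u_1) + ... + 2h(u_{4}) + h(u_5)].
Sum ≈ 0.6134.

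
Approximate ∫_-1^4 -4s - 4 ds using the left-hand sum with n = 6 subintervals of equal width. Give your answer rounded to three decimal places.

Δs = (4 − (-1))/6 = 5/6.
Left endpoints: -1, -1/6, 2/3, 1.5, 7/3, 19/6.
f(-1) = 0, f(-1/6) = -10/3, f(2/3) = -20/3, f(1.5) = -10, f(7/3) = -40/3, f(19/6) = -50/3.
Sum = Δs · [f(-1) + f(-1/6) + f(2/3) + ...].
Sum ≈ -41.667.

-41.667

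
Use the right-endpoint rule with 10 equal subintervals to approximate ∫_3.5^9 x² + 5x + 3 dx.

443.829375

Δx = (9 − 3.5)/10 = 0.55.
Right endpoints: 4.05, 4.6, 5.15, 5.7, 6.25, 6.8, 7.35, 7.9, 8.45, 9.
f(4.05) = 39.6525, f(4.6) = 47.16, f(5.15) = 55.2725, f(5.7) = 63.99, f(6.25) = 73.3125, f(6.8) = 83.24, f(7.35) = 93.7725, f(7.9) = 104.91, f(8.45) = 116.6525, f(9) = 129.
Sum = Δx · [f(4.05) + f(4.6) + f(5.15) + ...].
Sum = 443.829375.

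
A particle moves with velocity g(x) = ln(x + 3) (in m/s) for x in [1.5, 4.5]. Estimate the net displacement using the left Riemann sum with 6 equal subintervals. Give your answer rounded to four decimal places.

Δx = (4.5 − 1.5)/6 = 0.5.
Left endpoints: 1.5, 2, 2.5, 3, 3.5, 4.
g(1.5) ≈ 1.5041, g(2) ≈ 1.6094, g(2.5) ≈ 1.7047, g(3) ≈ 1.7918, g(3.5) ≈ 1.8718, g(4) ≈ 1.9459.
Sum = Δx · [g(1.5) + g(2) + g(2.5) + ...].
Sum ≈ 5.2139.

5.2139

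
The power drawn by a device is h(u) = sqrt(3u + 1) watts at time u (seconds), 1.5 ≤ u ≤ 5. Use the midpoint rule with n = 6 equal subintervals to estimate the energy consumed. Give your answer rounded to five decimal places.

11.35959

Δu = (5 − 1.5)/6 = 7/12.
Midpoints: 43/24, 2.375, 71/24, 85/24, 4.125, 113/24.
h(43/24) ≈ 2.52488, h(2.375) ≈ 2.85044, h(71/24) ≈ 3.14245, h(85/24) ≈ 3.40955, h(4.125) ≈ 3.65718, h(113/24) ≈ 3.88909.
Sum = Δu · [h(43/24) + h(2.375) + h(71/24) + ...].
Sum ≈ 11.35959.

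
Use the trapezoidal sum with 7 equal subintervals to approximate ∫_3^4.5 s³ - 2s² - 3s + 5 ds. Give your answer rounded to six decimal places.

Δs = (4.5 − 3)/7 = 3/14.
f(3) = 5, f(45/14) = 21685/2744, f(24/7) = 3947/343, f(51/14) = 43555/2744, f(27/7) = 7223/343, f(57/14) = 74425/2744, f(30/7) = 11705/343, f(4.5) = 42.125.
T_7 = (Δs/2)·[f(s_0) + 2f(s_1) + ... + 2f(s_{6}) + f(s_7)].
Sum ≈ 30.246811.

30.246811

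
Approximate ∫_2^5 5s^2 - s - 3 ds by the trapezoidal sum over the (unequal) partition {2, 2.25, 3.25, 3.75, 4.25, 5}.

176.90625

Subinterval widths: 0.25, 1, 0.5, 0.5, 0.75.
f(2) = 15, f(2.25) = 20.0625, f(3.25) = 46.5625, f(3.75) = 63.5625, f(4.25) = 83.0625, f(5) = 117.
On each subinterval the trapezoid contributes (Δs_i/2)·[f(s_{i-1}) + f(s_i)].
Sum = 176.90625.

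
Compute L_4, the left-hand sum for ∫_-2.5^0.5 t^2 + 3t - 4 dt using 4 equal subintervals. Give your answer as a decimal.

-16.59375

Δt = (0.5 − (-2.5))/4 = 0.75.
Left endpoints: -2.5, -1.75, -1, -0.25.
f(-2.5) = -5.25, f(-1.75) = -6.1875, f(-1) = -6, f(-0.25) = -4.6875.
Sum = Δt · [f(-2.5) + f(-1.75) + f(-1) + f(-0.25)].
Sum = -16.59375.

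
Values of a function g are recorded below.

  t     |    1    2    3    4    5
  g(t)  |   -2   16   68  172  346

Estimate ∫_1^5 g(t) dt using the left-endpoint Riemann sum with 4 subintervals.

254

Δt = 1.
Sum = 1·[(-2) + 16 + 68 + 172] = 254.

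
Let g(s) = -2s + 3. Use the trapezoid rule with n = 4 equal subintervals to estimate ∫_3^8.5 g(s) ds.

-46.75

Δs = (8.5 − 3)/4 = 1.375.
g(3) = -3, g(4.375) = -5.75, g(5.75) = -8.5, g(7.125) = -11.25, g(8.5) = -14.
T_4 = (Δs/2)·[g(s_0) + 2g(s_1) + 2g(s_2) + 2g(s_3) + g(s_4)].
Sum = -46.75.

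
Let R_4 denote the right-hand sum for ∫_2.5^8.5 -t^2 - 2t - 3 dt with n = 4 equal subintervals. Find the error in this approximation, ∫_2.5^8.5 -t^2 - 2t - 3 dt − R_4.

60.75

Exact integral: ∫_2.5^8.5 f(t) dt = -283.5.
R_4 = -344.25.
Error = -283.5 − (-344.25) = 60.75.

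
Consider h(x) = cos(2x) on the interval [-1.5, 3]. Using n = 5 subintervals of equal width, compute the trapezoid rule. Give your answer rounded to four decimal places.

-0.0494

Δx = (3 − (-1.5))/5 = 0.9.
h(-1.5) ≈ -0.9900, h(-0.6) ≈ 0.3624, h(0.3) ≈ 0.8253, h(1.2) ≈ -0.7374, h(2.1) ≈ -0.4903, h(3) ≈ 0.9602.
T_5 = (Δx/2)·[h(x_0) + 2h(x_1) + ... + 2h(x_{4}) + h(x_5)].
Sum ≈ -0.0494.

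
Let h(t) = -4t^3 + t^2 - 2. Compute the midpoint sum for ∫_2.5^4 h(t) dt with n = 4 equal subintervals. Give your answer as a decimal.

Δt = (4 − 2.5)/4 = 0.375.
Midpoints: 2.6875, 3.0625, 3.4375, 3.8125.
h(2.6875) = -74159/1024, h(3.0625) = -110093/1024, h(3.4375) = -156323/1024, h(3.8125) = -214145/1024.
Sum = Δt · [h(2.6875) + h(3.0625) + h(3.4375) + h(3.8125)].
Sum = -203.14453125.

-203.14453125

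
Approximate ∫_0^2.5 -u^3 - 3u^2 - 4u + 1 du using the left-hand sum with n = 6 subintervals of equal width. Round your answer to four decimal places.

Δu = (2.5 − 0)/6 = 5/12.
Left endpoints: 0, 5/12, 5/6, 1.25, 5/3, 25/12.
f(0) = 1, f(5/12) = -2177/1728, f(5/6) = -1079/216, f(1.25) = -10.640625, f(5/3) = -503/27, f(25/12) = -50797/1728.
Sum = Δu · [f(0) + f(5/12) + f(5/6) + ...].
Sum ≈ -26.6341.

-26.6341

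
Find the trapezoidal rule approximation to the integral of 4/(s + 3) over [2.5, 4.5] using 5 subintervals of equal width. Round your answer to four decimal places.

Δs = (4.5 − 2.5)/5 = 0.4.
f(2.5) = 8/11, f(2.9) = 40/59, f(3.3) = 40/63, f(3.7) = 40/67, f(4.1) = 40/71, f(4.5) = 8/15.
T_5 = (Δs/2)·[f(s_0) + 2f(s_1) + ... + 2f(s_{4}) + f(s_5)].
Sum ≈ 1.2414.

1.2414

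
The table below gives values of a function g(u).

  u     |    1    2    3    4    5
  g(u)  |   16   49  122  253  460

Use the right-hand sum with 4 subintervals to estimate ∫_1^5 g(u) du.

Δu = 1.
Sum = 1·[49 + 122 + 253 + 460] = 884.

884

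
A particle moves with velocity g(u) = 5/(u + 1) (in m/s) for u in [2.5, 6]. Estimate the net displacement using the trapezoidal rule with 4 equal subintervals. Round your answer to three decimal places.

3.485

Δu = (6 − 2.5)/4 = 0.875.
g(2.5) = 10/7, g(3.375) = 8/7, g(4.25) = 20/21, g(5.125) = 40/49, g(6) = 5/7.
T_4 = (Δu/2)·[g(u_0) + 2g(u_1) + 2g(u_2) + 2g(u_3) + g(u_4)].
Sum ≈ 3.485.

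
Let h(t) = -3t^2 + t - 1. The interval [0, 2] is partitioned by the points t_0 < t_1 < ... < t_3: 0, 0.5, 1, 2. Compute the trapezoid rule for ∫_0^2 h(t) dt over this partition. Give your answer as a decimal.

-8.625

Subinterval widths: 0.5, 0.5, 1.
h(0) = -1, h(0.5) = -1.25, h(1) = -3, h(2) = -11.
On each subinterval the trapezoid contributes (Δt_i/2)·[h(t_{i-1}) + h(t_i)].
Sum = -8.625.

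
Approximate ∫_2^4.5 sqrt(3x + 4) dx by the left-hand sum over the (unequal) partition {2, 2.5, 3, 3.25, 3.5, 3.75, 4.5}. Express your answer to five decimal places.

Subinterval widths: 0.5, 0.5, 0.25, 0.25, 0.25, 0.75.
Left endpoints: 2, 2.5, 3, 3.25, 3.5, 3.75.
f(2) ≈ 3.16228, f(2.5) ≈ 3.39116, f(3) ≈ 3.60555, f(3.25) ≈ 3.70810, f(3.5) ≈ 3.80789, f(3.75) ≈ 3.90512.
Sum = Σ Δx_i · f(x_i).
Sum ≈ 8.98595.

8.98595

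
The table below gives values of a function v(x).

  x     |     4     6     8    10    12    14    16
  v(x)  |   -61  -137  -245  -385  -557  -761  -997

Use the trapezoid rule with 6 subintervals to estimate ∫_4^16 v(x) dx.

-5228

Δx = 2.
T_6 = (2/2)·[(-61) + 2·(-137) + 2·(-245) + 2·(-385) + 2·(-557) + 2·(-761) + (-997)] = -5228.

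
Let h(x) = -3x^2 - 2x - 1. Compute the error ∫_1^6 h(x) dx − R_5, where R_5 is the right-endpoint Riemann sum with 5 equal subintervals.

60

Exact integral: ∫_1^6 h(x) dx = -255.
R_5 = -315.
Error = -255 − (-315) = 60.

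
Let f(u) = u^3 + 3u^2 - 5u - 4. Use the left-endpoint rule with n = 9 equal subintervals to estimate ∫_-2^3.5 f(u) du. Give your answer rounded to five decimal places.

28.85802

Δu = (3.5 − (-2))/9 = 11/18.
Left endpoints: -2, -25/18, -7/9, -1/6, 4/9, 19/18, 5/3, 41/18, 26/9.
f(-2) = 10, f(-25/18) = 35297/5832, f(-7/9) = 899/729, f(-1/6) = -667/216, f(4/9) = -4040/729, f(19/18) = -27755/5832, f(5/3) = 17/27, f(41/18) = 69947/5832, f(26/9) = 22382/729.
Sum = Δu · [f(-2) + f(-25/18) + f(-7/9) + ...].
Sum ≈ 28.85802.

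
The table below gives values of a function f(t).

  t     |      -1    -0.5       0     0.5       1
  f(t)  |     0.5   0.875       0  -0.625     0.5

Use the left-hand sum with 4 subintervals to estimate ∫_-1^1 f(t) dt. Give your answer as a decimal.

0.375

Δt = 0.5.
Sum = 0.5·[0.5 + 0.875 + 0 + (-0.625)] = 0.375.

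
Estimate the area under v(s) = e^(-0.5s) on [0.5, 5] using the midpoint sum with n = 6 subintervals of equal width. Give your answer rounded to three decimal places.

1.385

Δs = (5 − 0.5)/6 = 0.75.
Midpoints: 0.875, 1.625, 2.375, 3.125, 3.875, 4.625.
v(0.875) ≈ 0.646, v(1.625) ≈ 0.444, v(2.375) ≈ 0.305, v(3.125) ≈ 0.210, v(3.875) ≈ 0.144, v(4.625) ≈ 0.099.
Sum = Δs · [v(0.875) + v(1.625) + v(2.375) + ...].
Sum ≈ 1.385.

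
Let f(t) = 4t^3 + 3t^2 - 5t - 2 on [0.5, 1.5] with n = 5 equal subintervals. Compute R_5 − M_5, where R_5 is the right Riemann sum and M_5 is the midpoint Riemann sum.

1.55

R_5 = 2.75.
M_5 = 1.2.
R_5 − M_5 = 1.55.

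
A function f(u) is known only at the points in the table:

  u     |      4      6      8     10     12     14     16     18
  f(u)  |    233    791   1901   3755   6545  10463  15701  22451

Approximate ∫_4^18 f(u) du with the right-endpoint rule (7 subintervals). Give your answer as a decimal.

Δu = 2.
Sum = 2·[791 + 1901 + 3755 + 6545 + 10463 + 15701 + 22451] = 123214.

123214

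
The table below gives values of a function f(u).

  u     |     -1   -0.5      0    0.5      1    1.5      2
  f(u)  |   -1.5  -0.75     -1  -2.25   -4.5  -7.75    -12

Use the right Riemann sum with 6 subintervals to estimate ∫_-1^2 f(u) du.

Δu = 0.5.
Sum = 0.5·[(-0.75) + (-1) + (-2.25) + (-4.5) + (-7.75) + (-12)] = -14.125.

-14.125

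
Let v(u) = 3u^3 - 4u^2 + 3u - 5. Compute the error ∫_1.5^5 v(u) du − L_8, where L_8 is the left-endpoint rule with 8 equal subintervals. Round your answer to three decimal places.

59.388

Exact integral: ∫_1.5^5 v(u) du ≈ 319.41146.
L_8 ≈ 260.02368.
Error ≈ 319.41146 − 260.02368 ≈ 59.388.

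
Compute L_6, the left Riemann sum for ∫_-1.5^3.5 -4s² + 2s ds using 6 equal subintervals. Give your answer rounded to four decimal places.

-41.4815

Δs = (3.5 − (-1.5))/6 = 5/6.
Left endpoints: -1.5, -2/3, 1/6, 1, 11/6, 8/3.
f(-1.5) = -12, f(-2/3) = -28/9, f(1/6) = 2/9, f(1) = -2, f(11/6) = -88/9, f(8/3) = -208/9.
Sum = Δs · [f(-1.5) + f(-2/3) + f(1/6) + ...].
Sum ≈ -41.4815.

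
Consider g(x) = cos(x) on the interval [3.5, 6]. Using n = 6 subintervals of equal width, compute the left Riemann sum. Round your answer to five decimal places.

Δx = (6 − 3.5)/6 = 5/12.
Left endpoints: 3.5, 47/12, 13/3, 4.75, 31/6, 67/12.
g(3.5) ≈ -0.93646, g(47/12) ≈ -0.71437, g(13/3) ≈ -0.37004, g(4.75) ≈ 0.03760, g(31/6) ≈ 0.43881, g(67/12) ≈ 0.76494.
Sum = Δx · [g(3.5) + g(47/12) + g(13/3) + ...].
Sum ≈ -0.32480.

-0.32480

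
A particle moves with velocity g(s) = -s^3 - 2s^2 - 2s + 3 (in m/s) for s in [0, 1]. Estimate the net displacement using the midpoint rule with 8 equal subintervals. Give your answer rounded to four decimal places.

Δs = (1 − 0)/8 = 0.125.
Midpoints: 0.0625, 0.1875, 0.3125, 0.4375, 0.5625, 0.6875, 0.8125, 0.9375.
g(0.0625) = 11743/4096, g(0.1875) = 10437/4096, g(0.3125) = 8803/4096, g(0.4375) = 6793/4096, g(0.5625) = 4359/4096, g(0.6875) = 1453/4096, g(0.8125) = -1973/4096, g(0.9375) = -5967/4096.
Sum = Δs · [g(0.0625) + g(0.1875) + g(0.3125) + ...].
Sum ≈ 1.0879.

1.0879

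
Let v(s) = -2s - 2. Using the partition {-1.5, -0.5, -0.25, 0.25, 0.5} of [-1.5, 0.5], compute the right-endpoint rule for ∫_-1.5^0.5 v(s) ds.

Subinterval widths: 1, 0.25, 0.5, 0.25.
Right endpoints: -0.5, -0.25, 0.25, 0.5.
v(-0.5) = -1, v(-0.25) = -1.5, v(0.25) = -2.5, v(0.5) = -3.
Sum = Σ Δs_i · v(s_i).
Sum = -3.375.

-3.375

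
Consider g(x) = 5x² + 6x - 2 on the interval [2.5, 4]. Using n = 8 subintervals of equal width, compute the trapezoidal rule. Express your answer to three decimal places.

106.919

Δx = (4 − 2.5)/8 = 0.1875.
g(2.5) = 44.25, g(2.6875) = 50.23828125, g(2.875) = 56.578125, g(3.0625) = 63.26953125, g(3.25) = 70.3125, g(3.4375) = 77.70703125, g(3.625) = 85.453125, g(3.8125) = 93.55078125, g(4) = 102.
T_8 = (Δx/2)·[g(x_0) + 2g(x_1) + ... + 2g(x_{7}) + g(x_8)].
Sum ≈ 106.919.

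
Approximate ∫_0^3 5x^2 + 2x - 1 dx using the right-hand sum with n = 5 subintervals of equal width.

67.2

Δx = (3 − 0)/5 = 0.6.
Right endpoints: 0.6, 1.2, 1.8, 2.4, 3.
f(0.6) = 2, f(1.2) = 8.6, f(1.8) = 18.8, f(2.4) = 32.6, f(3) = 50.
Sum = Δx · [f(0.6) + f(1.2) + f(1.8) + f(2.4) + f(3)].
Sum = 67.2.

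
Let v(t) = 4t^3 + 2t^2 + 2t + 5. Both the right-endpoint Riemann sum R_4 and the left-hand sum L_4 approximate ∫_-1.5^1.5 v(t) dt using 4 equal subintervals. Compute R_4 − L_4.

R_4 = 32.4375.
L_4 = 7.6875.
R_4 − L_4 = 24.75.

24.75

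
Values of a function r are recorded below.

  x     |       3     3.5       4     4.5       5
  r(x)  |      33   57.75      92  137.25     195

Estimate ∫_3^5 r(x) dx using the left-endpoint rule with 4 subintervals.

160

Δx = 0.5.
Sum = 0.5·[33 + 57.75 + 92 + 137.25] = 160.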